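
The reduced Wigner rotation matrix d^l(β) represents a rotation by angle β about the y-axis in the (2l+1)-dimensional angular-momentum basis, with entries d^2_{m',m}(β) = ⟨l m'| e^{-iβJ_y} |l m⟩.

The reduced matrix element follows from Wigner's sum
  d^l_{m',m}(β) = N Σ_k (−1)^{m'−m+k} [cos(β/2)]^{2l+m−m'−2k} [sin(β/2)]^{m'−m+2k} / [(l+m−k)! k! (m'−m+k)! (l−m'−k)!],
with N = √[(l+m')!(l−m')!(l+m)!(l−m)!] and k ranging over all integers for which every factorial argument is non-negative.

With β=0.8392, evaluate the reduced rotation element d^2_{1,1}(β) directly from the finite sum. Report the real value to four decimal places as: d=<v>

d=0.2803

d^2_{1,1}(β=0.8392) via Wigner's sum:
With c≡cos(β/2)=0.913252 and s≡sin(β/2)=0.407395, N=[6·1·6·1]^{1/2}=6.000000
The bounds max(0,m−m')=0 and min(l+m,l−m')=1 give 2 terms
  k=0: (−1)^0·6.0000/(6)·0.9133^4·0.4074^0 = +0.695605
  k=1: (−1)^1·6.0000/(2)·0.9133^2·0.4074^2 = -0.415274
d^2_{1,1}(0.8392) = +0.695605 -0.415274 = +0.280331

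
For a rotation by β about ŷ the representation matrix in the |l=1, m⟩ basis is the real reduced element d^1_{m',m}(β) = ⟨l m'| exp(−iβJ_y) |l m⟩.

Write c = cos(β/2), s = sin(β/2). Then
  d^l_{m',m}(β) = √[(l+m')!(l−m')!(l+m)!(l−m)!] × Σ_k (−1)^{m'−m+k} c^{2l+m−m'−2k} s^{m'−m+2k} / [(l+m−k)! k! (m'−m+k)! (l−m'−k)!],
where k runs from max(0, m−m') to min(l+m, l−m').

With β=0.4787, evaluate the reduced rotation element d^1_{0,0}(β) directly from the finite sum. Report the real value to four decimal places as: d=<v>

d=0.8876

d^1_{0,0}(β=0.4787) via Wigner's sum:
c=cos(0.4787/2)=0.971492, s=sin(0.4787/2)=0.237071; N=√[1·1·1·1]=1.000000
Admissible k: 0..1 (factorial args all ≥0)
  k=0: (−1)^0·1.0000/(1)·0.9715^2·0.2371^0 = +0.943797
  k=1: (−1)^1·1.0000/(1)·0.9715^0·0.2371^2 = -0.056203
d^1_{0,0}(0.4787) = +0.943797 -0.056203 = +0.887594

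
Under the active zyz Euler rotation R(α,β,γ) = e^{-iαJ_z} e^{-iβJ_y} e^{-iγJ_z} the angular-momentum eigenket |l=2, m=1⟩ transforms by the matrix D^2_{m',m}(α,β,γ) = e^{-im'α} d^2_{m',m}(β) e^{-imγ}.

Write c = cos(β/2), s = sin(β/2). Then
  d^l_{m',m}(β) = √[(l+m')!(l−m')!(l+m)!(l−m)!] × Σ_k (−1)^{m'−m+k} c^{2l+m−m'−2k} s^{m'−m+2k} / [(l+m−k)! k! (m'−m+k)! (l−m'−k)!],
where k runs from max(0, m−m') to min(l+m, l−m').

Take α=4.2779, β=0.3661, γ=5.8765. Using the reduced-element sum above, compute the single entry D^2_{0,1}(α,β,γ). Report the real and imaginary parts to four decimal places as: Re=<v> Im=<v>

D^2_{0,1}(4.2779,0.3661,5.8765) = e^{-i·0·4.2779}·d^2_{0,1}(0.3661)·e^{-i·1·5.8765}. Compute d first:
c=cos(0.3661/2)=0.983293, s=sin(0.3661/2)=0.182029; N=√[2·2·6·1]=4.898979
The bounds max(0,m−m')=1 and min(l+m,l−m')=2 give 2 terms
  k=1: (−1)^0·4.8990/(2)·0.9833^3·0.1820^1 = +0.423903
  k=2: (−1)^1·4.8990/(2)·0.9833^1·0.1820^3 = -0.014527
d^2_{0,1}(0.3661) = +0.423903 -0.014527 = +0.409376
Attach z-rotation phases: D = e^{-i(0)(4.2779)}·(+0.409376)·e^{-i(1)(5.8765)} = +0.375986+0.161936i

Re=0.3760 Im=0.1619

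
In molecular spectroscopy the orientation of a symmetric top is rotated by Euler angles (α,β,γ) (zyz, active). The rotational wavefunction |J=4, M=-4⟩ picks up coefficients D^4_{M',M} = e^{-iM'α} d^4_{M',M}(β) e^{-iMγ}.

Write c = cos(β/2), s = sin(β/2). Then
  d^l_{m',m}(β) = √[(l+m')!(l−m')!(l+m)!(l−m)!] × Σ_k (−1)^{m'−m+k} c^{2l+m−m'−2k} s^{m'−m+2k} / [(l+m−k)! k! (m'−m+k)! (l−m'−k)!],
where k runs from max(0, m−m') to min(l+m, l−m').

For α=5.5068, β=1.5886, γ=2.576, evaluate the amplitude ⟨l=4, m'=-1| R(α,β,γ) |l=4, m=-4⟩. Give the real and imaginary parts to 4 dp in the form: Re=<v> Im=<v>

Re=0.4567 Im=0.0471

Split into d^4_{-1,-4}(β=1.5886) × two z-phases.
With c≡cos(β/2)=0.700784 and s≡sin(β/2)=0.713373, N=[6·120·1·40320]^{1/2}=5387.986637
The bounds max(0,m−m')=0 and min(l+m,l−m')=0 give 1 term
  k=0: (−1)^3·5387.9866/(720)·0.7008^5·0.7134^3 = -0.459162
d^4_{-1,-4}(1.5886) = -0.459162
Attach z-rotation phases: D = e^{-i(-1)(5.5068)}·(-0.459162)·e^{-i(-4)(2.576)} = +0.456737+0.047136i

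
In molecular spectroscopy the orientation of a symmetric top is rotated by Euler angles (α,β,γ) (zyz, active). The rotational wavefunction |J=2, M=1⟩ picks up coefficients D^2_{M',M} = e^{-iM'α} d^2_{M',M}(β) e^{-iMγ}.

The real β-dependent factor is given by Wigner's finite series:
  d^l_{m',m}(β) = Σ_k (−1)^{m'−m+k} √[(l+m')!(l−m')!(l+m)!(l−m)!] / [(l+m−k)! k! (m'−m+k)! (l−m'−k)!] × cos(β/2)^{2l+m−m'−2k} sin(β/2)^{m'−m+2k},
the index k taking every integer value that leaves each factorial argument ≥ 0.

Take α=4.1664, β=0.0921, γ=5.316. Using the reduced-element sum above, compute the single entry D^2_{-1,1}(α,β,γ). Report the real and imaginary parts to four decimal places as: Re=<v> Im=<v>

Re=0.0026 Im=-0.0058

D^2_{-1,1}(4.1664,0.0921,5.316) = e^{-i·-1·4.1664}·d^2_{-1,1}(0.0921)·e^{-i·1·5.316}. Compute d first:
c=cos(0.0921/2)=0.998940, s=sin(0.0921/2)=0.046034; N=√[1·6·6·1]=6.000000
k∈{2,3} keeps every argument non-negative
  k=2: (−1)^0·6.0000/(2)·0.9989^2·0.0460^2 = +0.006344
  k=3: (−1)^1·6.0000/(6)·0.9989^0·0.0460^4 = -0.000004
d^2_{-1,1}(0.0921) = +0.006344 -0.000004 = +0.006339
Attach z-rotation phases: D = e^{-i(-1)(4.1664)}·(+0.006339)·e^{-i(1)(5.316)} = +0.002592-0.005785i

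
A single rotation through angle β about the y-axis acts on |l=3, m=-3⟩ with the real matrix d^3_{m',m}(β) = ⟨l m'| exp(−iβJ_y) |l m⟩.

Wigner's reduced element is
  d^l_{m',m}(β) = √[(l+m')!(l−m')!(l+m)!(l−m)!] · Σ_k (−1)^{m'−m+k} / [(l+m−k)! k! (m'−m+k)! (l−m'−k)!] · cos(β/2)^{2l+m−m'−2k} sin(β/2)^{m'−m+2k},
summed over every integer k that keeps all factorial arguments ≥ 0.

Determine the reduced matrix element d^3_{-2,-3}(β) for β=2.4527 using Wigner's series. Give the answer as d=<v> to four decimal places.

d^3_{-2,-3}(β=2.4527) via Wigner's sum:
c=cos(2.4527/2)=0.337676, s=sin(2.4527/2)=0.941263; N=√[1·120·1·720]=293.938769
k∈{0} keeps every argument non-negative
  k=0: (−1)^1·293.9388/(120)·0.3377^5·0.9413^1 = -0.010122
d^3_{-2,-3}(2.4527) = -0.010122

d=-0.0101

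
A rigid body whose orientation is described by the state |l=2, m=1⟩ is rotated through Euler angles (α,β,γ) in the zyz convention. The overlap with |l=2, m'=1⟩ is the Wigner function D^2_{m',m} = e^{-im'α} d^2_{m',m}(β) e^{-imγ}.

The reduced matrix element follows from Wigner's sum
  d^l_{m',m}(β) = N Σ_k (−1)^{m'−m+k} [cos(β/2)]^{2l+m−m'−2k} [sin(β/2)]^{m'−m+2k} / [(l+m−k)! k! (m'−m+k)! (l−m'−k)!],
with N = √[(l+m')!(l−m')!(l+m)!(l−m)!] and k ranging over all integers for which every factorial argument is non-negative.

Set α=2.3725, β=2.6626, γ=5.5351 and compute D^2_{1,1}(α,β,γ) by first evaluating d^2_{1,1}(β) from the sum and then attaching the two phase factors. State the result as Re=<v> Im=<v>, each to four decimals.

Re=0.0084 Im=0.1559

D^2_{1,1}(2.3725,2.6626,5.5351) = e^{-i·1·2.3725}·d^2_{1,1}(2.6626)·e^{-i·1·5.5351}. Compute d first:
c=cos(2.6626/2)=0.237213, s=sin(2.6626/2)=0.971458; N=√[6·1·6·1]=6.000000
The bounds max(0,m−m')=0 and min(l+m,l−m')=1 give 2 terms
  k=0: (−1)^0·6.0000/(6)·0.2372^4·0.9715^0 = +0.003166
  k=1: (−1)^1·6.0000/(2)·0.2372^2·0.9715^2 = -0.159312
d^2_{1,1}(2.6626) = +0.003166 -0.159312 = -0.156145
Attach z-rotation phases: D = e^{-i(1)(2.3725)}·(-0.156145)·e^{-i(1)(5.5351)} = +0.008368+0.155921i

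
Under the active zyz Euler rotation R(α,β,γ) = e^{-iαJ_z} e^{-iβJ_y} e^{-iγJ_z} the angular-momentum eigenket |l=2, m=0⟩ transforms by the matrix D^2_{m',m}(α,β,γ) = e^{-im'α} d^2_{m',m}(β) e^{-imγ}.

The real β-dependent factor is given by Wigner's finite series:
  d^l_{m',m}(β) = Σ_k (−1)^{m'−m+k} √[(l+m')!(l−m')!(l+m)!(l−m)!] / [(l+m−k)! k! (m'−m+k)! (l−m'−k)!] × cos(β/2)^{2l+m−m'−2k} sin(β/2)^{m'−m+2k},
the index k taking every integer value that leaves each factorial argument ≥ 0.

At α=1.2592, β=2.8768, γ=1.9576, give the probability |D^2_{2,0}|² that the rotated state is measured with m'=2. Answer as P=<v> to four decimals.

Split into d^2_{2,0}(β=2.8768) × two z-phases.
With c≡cos(β/2)=0.132010 and s≡sin(β/2)=0.991248, N=[24·1·2·2]^{1/2}=9.797959
The bounds max(0,m−m')=0 and min(l+m,l−m')=0 give 1 term
  k=0: (−1)^2·9.7980/(4)·0.1320^2·0.9912^2 = +0.041942
d^2_{2,0}(2.8768) = +0.041942
|D^2_{2,0}|² = |d^2_{2,0}(β)|² = (+0.041942)² = 0.001759 (the z-rotation phases have unit modulus)

P=0.0018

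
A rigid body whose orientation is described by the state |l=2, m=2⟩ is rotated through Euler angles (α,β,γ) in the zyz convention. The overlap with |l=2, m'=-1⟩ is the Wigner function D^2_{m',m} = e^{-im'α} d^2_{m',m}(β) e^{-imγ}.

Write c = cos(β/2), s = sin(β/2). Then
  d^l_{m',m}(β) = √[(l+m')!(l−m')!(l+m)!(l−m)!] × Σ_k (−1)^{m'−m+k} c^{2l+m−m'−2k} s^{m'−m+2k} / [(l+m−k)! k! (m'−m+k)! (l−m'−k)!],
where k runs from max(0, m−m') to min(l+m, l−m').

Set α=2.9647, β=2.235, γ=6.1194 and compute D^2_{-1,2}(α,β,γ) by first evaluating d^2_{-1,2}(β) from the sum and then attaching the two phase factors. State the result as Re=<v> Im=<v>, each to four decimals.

First d^2_{-1,2}(β=2.235), then the phase factors e^{-i(-1)α} and e^{-i(2)γ}:
With c≡cos(β/2)=0.437931 and s≡sin(β/2)=0.899008, N=[1·6·24·1]^{1/2}=12.000000
k: max(0,(2)−(-1))=3 … min(2+(2),2−(-1))=3
  k=3: (−1)^0·12.0000/(6)·0.4379^1·0.8990^3 = +0.636396
d^2_{-1,2}(2.235) = +0.636396
D = (-0.984395+0.175972i)·(+0.636396)·(+0.946827+0.321744i) = -0.629185-0.095528i

Re=-0.6292 Im=-0.0955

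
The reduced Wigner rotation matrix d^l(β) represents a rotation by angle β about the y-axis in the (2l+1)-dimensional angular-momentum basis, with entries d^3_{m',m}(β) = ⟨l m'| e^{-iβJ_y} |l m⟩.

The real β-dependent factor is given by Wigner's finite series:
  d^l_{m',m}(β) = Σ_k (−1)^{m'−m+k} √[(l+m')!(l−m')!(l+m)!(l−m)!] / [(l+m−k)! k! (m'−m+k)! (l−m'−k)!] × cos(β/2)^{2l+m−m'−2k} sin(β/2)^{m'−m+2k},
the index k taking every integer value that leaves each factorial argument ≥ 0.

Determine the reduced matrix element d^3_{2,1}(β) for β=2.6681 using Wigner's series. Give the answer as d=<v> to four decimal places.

d^3_{2,1}(β=2.6681) via Wigner's sum:
c=cos(2.6681/2)=0.234541, s=sin(2.6681/2)=0.972106; N=√[120·1·24·2]=75.894664
The bounds max(0,m−m')=0 and min(l+m,l−m')=1 give 2 terms
  k=0: (−1)^1·75.8947/(24)·0.2345^5·0.9721^1 = -0.002182
  k=1: (−1)^2·75.8947/(12)·0.2345^3·0.9721^3 = +0.074960
d^3_{2,1}(2.6681) = -0.002182 +0.074960 = +0.072778

d=0.0728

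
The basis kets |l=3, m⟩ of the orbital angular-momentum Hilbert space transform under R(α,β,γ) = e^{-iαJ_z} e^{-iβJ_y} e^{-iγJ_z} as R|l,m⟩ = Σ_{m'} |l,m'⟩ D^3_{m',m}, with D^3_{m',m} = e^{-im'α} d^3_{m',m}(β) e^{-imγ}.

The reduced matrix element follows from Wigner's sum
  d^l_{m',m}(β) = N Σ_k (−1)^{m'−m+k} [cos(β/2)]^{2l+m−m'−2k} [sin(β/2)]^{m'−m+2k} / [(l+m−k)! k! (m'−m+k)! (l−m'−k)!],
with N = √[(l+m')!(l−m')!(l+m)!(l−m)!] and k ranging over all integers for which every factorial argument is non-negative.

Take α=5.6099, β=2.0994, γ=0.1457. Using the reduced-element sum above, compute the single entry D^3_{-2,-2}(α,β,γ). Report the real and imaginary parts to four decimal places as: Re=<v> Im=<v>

D^3_{-2,-2}(5.6099,2.0994,0.1457) = e^{-i·-2·5.6099}·d^3_{-2,-2}(2.0994)·e^{-i·-2·0.1457}. Compute d first:
With c≡cos(β/2)=0.497831 and s≡sin(β/2)=0.867274, N=[1·120·1·120]^{1/2}=120.000000
Admissible k: 0..1 (factorial args all ≥0)
  k=0: (−1)^0·120.0000/(120)·0.4978^6·0.8673^0 = +0.015223
  k=1: (−1)^1·120.0000/(24)·0.4978^4·0.8673^2 = -0.231000
d^3_{-2,-2}(2.0994) = +0.015223 -0.231000 = -0.215777
Attach z-rotation phases: D = e^{-i(-2)(5.6099)}·(-0.215777)·e^{-i(-2)(0.1457)} = -0.106395+0.187722i

Re=-0.1064 Im=0.1877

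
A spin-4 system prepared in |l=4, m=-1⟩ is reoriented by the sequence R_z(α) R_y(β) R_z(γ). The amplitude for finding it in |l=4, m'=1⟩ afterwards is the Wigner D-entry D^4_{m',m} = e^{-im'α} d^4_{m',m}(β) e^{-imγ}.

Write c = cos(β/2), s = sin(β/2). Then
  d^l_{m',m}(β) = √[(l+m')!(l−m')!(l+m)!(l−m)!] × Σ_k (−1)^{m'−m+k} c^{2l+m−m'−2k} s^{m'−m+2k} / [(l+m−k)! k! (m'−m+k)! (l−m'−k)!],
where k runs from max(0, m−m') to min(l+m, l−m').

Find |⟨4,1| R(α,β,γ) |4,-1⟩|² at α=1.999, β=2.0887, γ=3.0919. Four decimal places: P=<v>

P=0.1033

D^4_{1,-1}(1.999,2.0887,3.0919) = e^{-i·1·1.999}·d^4_{1,-1}(2.0887)·e^{-i·-1·3.0919}. Compute d first:
c=cos(2.0887/2)=0.502464, s=sin(2.0887/2)=0.864598; N=√[120·6·6·120]=720.000000
Admissible k: 0..3 (factorial args all ≥0)
  k=0: (−1)^2·720.0000/(72)·0.5025^6·0.8646^2 = +0.120298
  k=1: (−1)^3·720.0000/(24)·0.5025^4·0.8646^4 = -1.068558
  k=2: (−1)^4·720.0000/(48)·0.5025^2·0.8646^6 = +1.581929
  k=3: (−1)^5·720.0000/(720)·0.5025^0·0.8646^8 = -0.312259
d^4_{1,-1}(2.0887) = +0.120298 -1.068558 +1.581929 -0.312259 = +0.321410
|D^4_{1,-1}|² = |d^4_{1,-1}(β)|² = (+0.321410)² = 0.103304 (the z-rotation phases have unit modulus)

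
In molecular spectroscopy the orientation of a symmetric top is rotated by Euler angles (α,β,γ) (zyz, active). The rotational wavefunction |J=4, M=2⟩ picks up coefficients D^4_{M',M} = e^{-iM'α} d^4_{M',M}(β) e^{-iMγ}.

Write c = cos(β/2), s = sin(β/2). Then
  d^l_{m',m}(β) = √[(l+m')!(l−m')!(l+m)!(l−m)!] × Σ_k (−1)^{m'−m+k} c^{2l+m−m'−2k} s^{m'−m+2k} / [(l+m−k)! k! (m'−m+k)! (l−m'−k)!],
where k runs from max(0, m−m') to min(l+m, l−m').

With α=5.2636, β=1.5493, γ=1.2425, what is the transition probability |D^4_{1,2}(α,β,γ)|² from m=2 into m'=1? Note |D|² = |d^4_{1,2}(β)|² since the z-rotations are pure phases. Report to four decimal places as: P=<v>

P=0.0427

D^4_{1,2}(5.2636,1.5493,1.2425) = e^{-i·1·5.2636}·d^4_{1,2}(1.5493)·e^{-i·2·1.2425}. Compute d first:
Half-angle: c=0.714666, s=0.699466. N=√(120·6·720·2)=1018.233765
Admissible k: 1..3 (factorial args all ≥0)
  k=1: (−1)^0·1018.2338/(240)·0.7147^7·0.6995^1 = +0.282569
  k=2: (−1)^1·1018.2338/(48)·0.7147^5·0.6995^3 = -1.353385
  k=3: (−1)^2·1018.2338/(72)·0.7147^3·0.6995^5 = +0.864285
d^4_{1,2}(1.5493) = +0.282569 -1.353385 +0.864285 = -0.206531
|D^4_{1,2}|² = |d^4_{1,2}(β)|² = (-0.206531)² = 0.042655 (the z-rotation phases have unit modulus)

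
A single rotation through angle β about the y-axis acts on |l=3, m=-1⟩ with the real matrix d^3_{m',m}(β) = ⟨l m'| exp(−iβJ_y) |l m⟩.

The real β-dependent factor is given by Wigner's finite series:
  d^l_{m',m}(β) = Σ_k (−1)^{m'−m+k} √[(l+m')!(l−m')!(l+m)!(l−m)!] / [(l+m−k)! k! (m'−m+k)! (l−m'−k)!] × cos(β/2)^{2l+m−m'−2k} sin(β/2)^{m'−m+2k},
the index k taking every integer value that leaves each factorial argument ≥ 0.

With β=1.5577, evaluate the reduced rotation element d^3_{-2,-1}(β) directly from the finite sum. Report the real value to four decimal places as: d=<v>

d^3_{-2,-1}(β=1.5577) via Wigner's sum:
With c≡cos(β/2)=0.711722 and s≡sin(β/2)=0.702461, N=[1·120·2·24]^{1/2}=75.894664
The bounds max(0,m−m')=1 and min(l+m,l−m')=2 give 2 terms
  k=1: (−1)^0·75.8947/(24)·0.7117^5·0.7025^1 = +0.405671
  k=2: (−1)^1·75.8947/(12)·0.7117^3·0.7025^3 = -0.790366
d^3_{-2,-1}(1.5577) = +0.405671 -0.790366 = -0.384695

d=-0.3847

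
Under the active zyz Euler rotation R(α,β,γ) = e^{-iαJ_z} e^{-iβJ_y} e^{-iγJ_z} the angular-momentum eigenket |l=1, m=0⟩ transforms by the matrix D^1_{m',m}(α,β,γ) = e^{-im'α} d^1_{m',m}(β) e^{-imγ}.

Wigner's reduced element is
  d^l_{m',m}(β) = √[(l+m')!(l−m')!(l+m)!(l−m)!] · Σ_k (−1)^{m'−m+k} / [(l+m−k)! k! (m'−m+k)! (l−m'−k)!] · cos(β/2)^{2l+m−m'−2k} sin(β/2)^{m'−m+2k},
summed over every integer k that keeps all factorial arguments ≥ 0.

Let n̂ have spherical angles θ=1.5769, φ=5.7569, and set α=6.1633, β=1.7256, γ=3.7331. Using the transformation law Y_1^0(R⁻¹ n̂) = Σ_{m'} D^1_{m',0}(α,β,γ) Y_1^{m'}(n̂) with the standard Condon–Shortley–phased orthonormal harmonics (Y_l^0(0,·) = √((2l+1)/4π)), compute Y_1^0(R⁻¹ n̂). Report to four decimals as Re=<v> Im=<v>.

Re=0.4439 Im=0.0000

Need the full column D^1_{m',0} for m'=−1..1 at α=6.1633, β=1.7256, γ=3.7331.
cos(β/2)=0.650313, sin(β/2)=0.759666
d^1_{-1,0}: single k=1 term ⇒ +0.698651;  D = +0.693636-0.083558i
d^1_{0,0}: k∈[0..1] ⇒ +0.422907 -0.577093 = -0.154186;  D = -0.154186+0.000000i
d^1_{1,0}: single k=0 term ⇒ -0.698651;  D = -0.693636-0.083558i
Y_1^{m'}(θ=1.5769,φ=5.7569) and Σ D·Y over m':
  (+0.6936-0.0836i)·(+0.2987+0.1735i)  (-0.1542+0.0000i)·(-0.0030+0.0000i)  (-0.6936-0.0836i)·(-0.2987+0.1735i)
Y_1^0(R⁻¹ n̂) = +0.443890+0.000000i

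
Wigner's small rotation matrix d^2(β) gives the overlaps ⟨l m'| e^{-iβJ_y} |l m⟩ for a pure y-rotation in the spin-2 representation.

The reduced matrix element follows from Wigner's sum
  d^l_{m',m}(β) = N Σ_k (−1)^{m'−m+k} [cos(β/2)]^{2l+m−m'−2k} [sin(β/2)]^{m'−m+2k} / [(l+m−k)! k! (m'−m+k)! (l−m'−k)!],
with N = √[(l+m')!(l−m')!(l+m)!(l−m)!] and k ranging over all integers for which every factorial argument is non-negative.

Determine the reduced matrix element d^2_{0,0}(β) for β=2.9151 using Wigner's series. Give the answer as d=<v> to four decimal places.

d=0.9244

d^2_{0,0}(β=2.9151) via Wigner's sum:
c=cos(2.9151/2)=0.113004, s=sin(2.9151/2)=0.993594; N=√[2·2·2·2]=4.000000
k∈{0,1,2} keeps every argument non-negative
  k=0: (−1)^0·4.0000/(4)·0.1130^4·0.9936^0 = +0.000163
  k=1: (−1)^1·4.0000/(1)·0.1130^2·0.9936^2 = -0.050428
  k=2: (−1)^2·4.0000/(4)·0.1130^0·0.9936^4 = +0.974623
d^2_{0,0}(2.9151) = +0.000163 -0.050428 +0.974623 = +0.924358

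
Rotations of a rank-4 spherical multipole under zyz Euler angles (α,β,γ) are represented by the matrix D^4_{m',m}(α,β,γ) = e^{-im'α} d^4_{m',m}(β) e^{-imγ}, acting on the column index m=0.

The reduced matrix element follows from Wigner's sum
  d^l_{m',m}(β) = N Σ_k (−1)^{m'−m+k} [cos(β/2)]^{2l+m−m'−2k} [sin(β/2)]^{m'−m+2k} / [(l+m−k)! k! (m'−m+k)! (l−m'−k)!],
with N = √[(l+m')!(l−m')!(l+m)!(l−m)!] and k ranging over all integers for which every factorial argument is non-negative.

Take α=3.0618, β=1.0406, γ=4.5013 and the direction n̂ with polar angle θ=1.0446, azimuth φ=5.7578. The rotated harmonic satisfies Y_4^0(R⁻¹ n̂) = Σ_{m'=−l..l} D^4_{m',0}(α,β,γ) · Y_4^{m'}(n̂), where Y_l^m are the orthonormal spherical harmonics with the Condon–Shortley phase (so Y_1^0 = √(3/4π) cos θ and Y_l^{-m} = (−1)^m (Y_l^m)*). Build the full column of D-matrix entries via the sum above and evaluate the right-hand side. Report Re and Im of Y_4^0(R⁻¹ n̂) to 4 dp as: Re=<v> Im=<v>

Re=-0.1260 Im=0.0000

Need the full column D^4_{m',0} for m'=−4..4 at α=3.0618, β=1.0406, γ=4.5013.
cos(β/2)=0.867670, sin(β/2)=0.497140
d^4_{-4,0}: single k=4 term ⇒ +0.289657;  D = +0.275028-0.090888i
d^4_{-3,0}: k∈[3..4] ⇒ +0.714948 -0.234706 = +0.480242;  D = -0.466549+0.113865i
d^4_{-2,0}: k∈[2..4] ⇒ +1.000477 -0.875840 +0.107821 = +0.232458;  D = +0.229505-0.036940i
d^4_{-1,0}: k∈[1..4] ⇒ +0.823145 -1.621350 +0.532262 -0.029122 = -0.295064;  D = +0.294126-0.023519i
d^4_{0,0}: k∈[0..4] ⇒ +0.321245 -1.687353 +1.246343 -0.181846 +0.003731 = -0.297880;  D = -0.297880+0.000000i
d^4_{1,0}: k∈[0..3] ⇒ -0.823145 +1.621350 -0.532262 +0.029122 = +0.295064;  D = -0.294126-0.023519i
d^4_{2,0}: k∈[0..2] ⇒ +1.000477 -0.875840 +0.107821 = +0.232458;  D = +0.229505+0.036940i
d^4_{3,0}: k∈[0..1] ⇒ -0.714948 +0.234706 = -0.480242;  D = +0.466549+0.113865i
d^4_{4,0}: single k=0 term ⇒ +0.289657;  D = +0.275028+0.090888i
Y_4^{m'}(θ=1.0446,φ=5.7578) and Σ D·Y over m':
  (+0.2750-0.0909i)·(-0.1252+0.2134i)  (-0.4665+0.1139i)·(-0.0022+0.4065i)  (+0.2295-0.0369i)·(+0.0952+0.1662i)  (+0.2941-0.0235i)·(-0.2194-0.1272i)  (-0.2979+0.0000i)·(-0.2476+0.0000i)  (-0.2941-0.0235i)·(+0.2194-0.1272i)  (+0.2295+0.0369i)·(+0.0952-0.1662i)  (+0.4665+0.1139i)·(+0.0022+0.4065i)  (+0.2750+0.0909i)·(-0.1252-0.2134i)
Y_4^0(R⁻¹ n̂) = -0.125952+0.000000i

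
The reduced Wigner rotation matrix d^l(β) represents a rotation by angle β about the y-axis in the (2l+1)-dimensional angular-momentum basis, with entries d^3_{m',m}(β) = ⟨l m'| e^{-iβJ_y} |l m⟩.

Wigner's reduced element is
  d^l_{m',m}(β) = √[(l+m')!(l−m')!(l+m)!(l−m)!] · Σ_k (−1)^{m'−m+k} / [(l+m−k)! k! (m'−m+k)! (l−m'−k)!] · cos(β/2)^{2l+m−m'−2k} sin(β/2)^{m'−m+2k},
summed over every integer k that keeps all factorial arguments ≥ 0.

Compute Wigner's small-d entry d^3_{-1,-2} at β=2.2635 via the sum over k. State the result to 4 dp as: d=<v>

d^3_{-1,-2}(β=2.2635) via Wigner's sum:
c=cos(2.2635/2)=0.425076, s=sin(2.2635/2)=0.905157; N=√[2·24·1·120]=75.894664
k: max(0,(-2)−(-1))=0 … min(3+(-2),3−(-1))=1
  k=0: (−1)^1·75.8947/(24)·0.4251^5·0.9052^1 = -0.039725
  k=1: (−1)^2·75.8947/(12)·0.4251^3·0.9052^3 = +0.360250
d^3_{-1,-2}(2.2635) = -0.039725 +0.360250 = +0.320525

d=0.3205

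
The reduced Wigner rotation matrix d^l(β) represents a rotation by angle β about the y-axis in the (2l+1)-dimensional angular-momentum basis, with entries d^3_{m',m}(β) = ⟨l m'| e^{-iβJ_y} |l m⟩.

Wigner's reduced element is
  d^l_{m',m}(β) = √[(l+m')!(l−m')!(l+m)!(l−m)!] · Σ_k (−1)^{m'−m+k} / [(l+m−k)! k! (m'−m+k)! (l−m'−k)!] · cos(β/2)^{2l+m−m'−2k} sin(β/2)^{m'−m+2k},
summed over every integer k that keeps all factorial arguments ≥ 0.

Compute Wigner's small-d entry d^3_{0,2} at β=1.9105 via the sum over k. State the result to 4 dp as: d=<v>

d=-0.4056

d^3_{0,2}(β=1.9105) via Wigner's sum:
Half-angle: c=0.577405, s=0.816458. N=√(6·6·120·1)=65.726707
k: max(0,(2)−(0))=2 … min(3+(2),3−(0))=3
  k=2: (−1)^0·65.7267/(12)·0.5774^4·0.8165^2 = +0.405835
  k=3: (−1)^1·65.7267/(12)·0.5774^2·0.8165^4 = -0.811441
d^3_{0,2}(1.9105) = +0.405835 -0.811441 = -0.405606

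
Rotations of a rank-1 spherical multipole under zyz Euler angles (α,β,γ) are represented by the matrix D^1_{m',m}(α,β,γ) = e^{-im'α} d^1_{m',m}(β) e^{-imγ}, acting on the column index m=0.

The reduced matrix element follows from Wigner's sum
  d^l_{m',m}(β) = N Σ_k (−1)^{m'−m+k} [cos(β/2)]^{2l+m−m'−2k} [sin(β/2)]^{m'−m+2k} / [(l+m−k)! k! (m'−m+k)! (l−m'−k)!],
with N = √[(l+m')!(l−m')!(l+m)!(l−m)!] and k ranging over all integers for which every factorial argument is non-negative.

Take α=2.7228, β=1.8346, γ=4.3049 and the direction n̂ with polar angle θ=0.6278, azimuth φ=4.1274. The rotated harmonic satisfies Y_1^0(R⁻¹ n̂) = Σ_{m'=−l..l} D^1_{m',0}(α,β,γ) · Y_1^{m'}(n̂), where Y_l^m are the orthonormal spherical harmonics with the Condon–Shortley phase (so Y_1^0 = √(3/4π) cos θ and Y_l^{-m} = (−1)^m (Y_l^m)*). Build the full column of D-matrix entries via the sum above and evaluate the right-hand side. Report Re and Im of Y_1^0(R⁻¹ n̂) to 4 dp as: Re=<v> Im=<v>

Re=-0.0573 Im=0.0000

Need the full column D^1_{m',0} for m'=−1..1 at α=2.7228, β=1.8346, γ=4.3049.
cos(β/2)=0.607966, sin(β/2)=0.793963
d^1_{-1,0}: single k=1 term ⇒ +0.682645;  D = -0.623651+0.277603i
d^1_{0,0}: k∈[0..1] ⇒ +0.369623 -0.630377 = -0.260755;  D = -0.260755+0.000000i
d^1_{1,0}: single k=0 term ⇒ -0.682645;  D = +0.623651+0.277603i
Y_1^{m'}(θ=0.6278,φ=4.1274) and Σ D·Y over m':
  (-0.6237+0.2776i)·(-0.1121+0.1692i)  (-0.2608+0.0000i)·(+0.3954+0.0000i)  (+0.6237+0.2776i)·(+0.1121+0.1692i)
Y_1^0(R⁻¹ n̂) = -0.057277+0.000000i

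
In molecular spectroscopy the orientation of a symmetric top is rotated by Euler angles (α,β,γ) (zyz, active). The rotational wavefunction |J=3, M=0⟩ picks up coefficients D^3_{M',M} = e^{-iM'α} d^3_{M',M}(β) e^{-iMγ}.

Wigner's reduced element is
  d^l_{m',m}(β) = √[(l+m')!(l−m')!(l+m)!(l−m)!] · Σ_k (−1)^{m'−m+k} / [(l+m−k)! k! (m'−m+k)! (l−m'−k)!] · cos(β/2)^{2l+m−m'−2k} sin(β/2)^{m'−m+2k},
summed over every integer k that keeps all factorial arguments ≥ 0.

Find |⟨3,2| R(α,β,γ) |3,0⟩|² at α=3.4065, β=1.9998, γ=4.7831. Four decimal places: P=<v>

First d^3_{2,0}(β=1.9998), then the phase factors e^{-i(2)α} and e^{-i(0)γ}:
With c≡cos(β/2)=0.540386 and s≡sin(β/2)=0.841417, N=[120·1·6·6]^{1/2}=65.726707
k: max(0,(0)−(2))=0 … min(3+(0),3−(2))=1
  k=0: (−1)^2·65.7267/(12)·0.5404^4·0.8414^2 = +0.330675
  k=1: (−1)^3·65.7267/(12)·0.5404^2·0.8414^4 = -0.801705
d^3_{2,0}(1.9998) = +0.330675 -0.801705 = -0.471030
|D^3_{2,0}|² = |d^3_{2,0}(β)|² = (-0.471030)² = 0.221869 (the z-rotation phases have unit modulus)

P=0.2219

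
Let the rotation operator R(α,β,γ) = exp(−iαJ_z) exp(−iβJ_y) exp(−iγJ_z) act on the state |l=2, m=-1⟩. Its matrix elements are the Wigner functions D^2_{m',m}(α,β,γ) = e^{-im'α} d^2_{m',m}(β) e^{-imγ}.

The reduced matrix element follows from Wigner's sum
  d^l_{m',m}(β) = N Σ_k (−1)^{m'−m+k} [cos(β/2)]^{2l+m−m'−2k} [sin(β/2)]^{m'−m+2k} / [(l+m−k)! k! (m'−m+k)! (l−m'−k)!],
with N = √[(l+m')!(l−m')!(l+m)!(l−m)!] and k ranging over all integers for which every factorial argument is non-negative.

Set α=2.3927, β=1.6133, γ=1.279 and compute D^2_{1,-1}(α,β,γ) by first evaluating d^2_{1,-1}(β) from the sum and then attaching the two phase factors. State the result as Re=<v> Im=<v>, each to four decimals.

Re=0.2105 Im=-0.4280

Split into d^2_{1,-1}(β=1.6133) × two z-phases.
Half-angle: c=0.691921, s=0.721973. N=√(6·1·1·6)=6.000000
k∈{0,1} keeps every argument non-negative
  k=0: (−1)^2·6.0000/(2)·0.6919^2·0.7220^2 = +0.748646
  k=1: (−1)^3·6.0000/(6)·0.6919^0·0.7220^4 = -0.271697
d^2_{1,-1}(1.6133) = +0.748646 -0.271697 = +0.476949
Attach z-rotation phases: D = e^{-i(1)(2.3927)}·(+0.476949)·e^{-i(-1)(1.279)} = +0.210499-0.427984i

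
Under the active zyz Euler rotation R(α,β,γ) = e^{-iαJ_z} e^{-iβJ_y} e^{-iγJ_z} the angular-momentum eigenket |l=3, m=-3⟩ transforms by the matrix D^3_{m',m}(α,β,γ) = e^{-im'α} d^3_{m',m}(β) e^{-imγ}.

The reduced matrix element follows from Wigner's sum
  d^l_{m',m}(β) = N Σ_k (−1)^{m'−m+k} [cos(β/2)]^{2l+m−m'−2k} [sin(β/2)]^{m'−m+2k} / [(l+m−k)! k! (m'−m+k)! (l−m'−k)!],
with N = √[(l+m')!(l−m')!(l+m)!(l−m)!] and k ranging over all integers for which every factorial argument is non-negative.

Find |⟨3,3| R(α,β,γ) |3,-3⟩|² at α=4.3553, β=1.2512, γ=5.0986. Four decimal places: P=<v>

First d^3_{3,-3}(β=1.2512), then the phase factors e^{-i(3)α} and e^{-i(-3)γ}:
c=cos(1.2512/2)=0.810612, s=sin(1.2512/2)=0.585584; N=√[720·1·1·720]=720.000000
k: max(0,(-3)−(3))=0 … min(3+(-3),3−(3))=0
  k=0: (−1)^6·720.0000/(720)·0.8106^0·0.5856^6 = +0.040321
d^3_{3,-3}(1.2512) = +0.040321
|D^3_{3,-3}|² = |d^3_{3,-3}(β)|² = (+0.040321)² = 0.001626 (the z-rotation phases have unit modulus)

P=0.0016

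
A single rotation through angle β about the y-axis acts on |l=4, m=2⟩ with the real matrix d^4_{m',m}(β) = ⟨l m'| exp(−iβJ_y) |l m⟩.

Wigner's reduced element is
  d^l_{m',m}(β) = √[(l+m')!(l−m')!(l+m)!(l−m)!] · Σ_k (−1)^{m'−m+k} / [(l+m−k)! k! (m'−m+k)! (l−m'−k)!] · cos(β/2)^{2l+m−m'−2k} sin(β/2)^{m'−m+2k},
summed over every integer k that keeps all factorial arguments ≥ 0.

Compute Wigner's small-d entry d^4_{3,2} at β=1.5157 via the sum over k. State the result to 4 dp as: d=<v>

d=0.4626

d^4_{3,2}(β=1.5157) via Wigner's sum:
Half-angle: c=0.726316, s=0.687361. N=√(5040·1·720·2)=2693.993318
k∈{0,1} keeps every argument non-negative
  k=0: (−1)^1·2693.9933/(720)·0.7263^7·0.6874^1 = -0.274237
  k=1: (−1)^2·2693.9933/(240)·0.7263^5·0.6874^3 = +0.736830
d^4_{3,2}(1.5157) = -0.274237 +0.736830 = +0.462593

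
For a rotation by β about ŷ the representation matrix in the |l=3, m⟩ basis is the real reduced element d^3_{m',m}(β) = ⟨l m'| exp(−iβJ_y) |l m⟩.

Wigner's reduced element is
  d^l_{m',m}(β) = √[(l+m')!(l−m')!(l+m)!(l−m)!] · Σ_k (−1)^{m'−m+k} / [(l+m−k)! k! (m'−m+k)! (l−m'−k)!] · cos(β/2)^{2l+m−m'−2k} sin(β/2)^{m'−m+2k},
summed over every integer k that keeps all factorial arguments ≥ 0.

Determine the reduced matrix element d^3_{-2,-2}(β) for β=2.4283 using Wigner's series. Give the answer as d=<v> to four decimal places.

d=-0.0634

d^3_{-2,-2}(β=2.4283) via Wigner's sum:
Half-angle: c=0.349134, s=0.937073. N=√(1·120·1·120)=120.000000
k∈{0,1} keeps every argument non-negative
  k=0: (−1)^0·120.0000/(120)·0.3491^6·0.9371^0 = +0.001811
  k=1: (−1)^1·120.0000/(24)·0.3491^4·0.9371^2 = -0.065235
d^3_{-2,-2}(2.4283) = +0.001811 -0.065235 = -0.063424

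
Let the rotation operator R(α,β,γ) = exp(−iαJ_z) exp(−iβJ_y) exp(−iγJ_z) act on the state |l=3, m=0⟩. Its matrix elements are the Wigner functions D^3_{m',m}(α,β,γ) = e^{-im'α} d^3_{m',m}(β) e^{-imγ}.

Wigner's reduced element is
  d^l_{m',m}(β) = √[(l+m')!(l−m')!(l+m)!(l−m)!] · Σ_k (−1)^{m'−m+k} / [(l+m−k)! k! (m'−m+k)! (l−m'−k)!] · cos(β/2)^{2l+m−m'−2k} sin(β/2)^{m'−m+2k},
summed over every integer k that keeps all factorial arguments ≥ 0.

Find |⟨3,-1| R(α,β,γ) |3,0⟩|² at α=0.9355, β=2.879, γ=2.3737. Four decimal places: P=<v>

P=0.1695

D^3_{-1,0}(0.9355,2.879,2.3737) = e^{-i·-1·0.9355}·d^3_{-1,0}(2.879)·e^{-i·0·2.3737}. Compute d first:
With c≡cos(β/2)=0.130919 and s≡sin(β/2)=0.991393, N=[2·24·6·6]^{1/2}=41.569219
The bounds max(0,m−m')=1 and min(l+m,l−m')=3 give 3 terms
  k=1: (−1)^0·41.5692/(12)·0.1309^5·0.9914^1 = +0.000132
  k=2: (−1)^1·41.5692/(4)·0.1309^3·0.9914^3 = -0.022723
  k=3: (−1)^2·41.5692/(12)·0.1309^1·0.9914^5 = +0.434334
d^3_{-1,0}(2.879) = +0.000132 -0.022723 +0.434334 = +0.411743
|D^3_{-1,0}|² = |d^3_{-1,0}(β)|² = (+0.411743)² = 0.169533 (the z-rotation phases have unit modulus)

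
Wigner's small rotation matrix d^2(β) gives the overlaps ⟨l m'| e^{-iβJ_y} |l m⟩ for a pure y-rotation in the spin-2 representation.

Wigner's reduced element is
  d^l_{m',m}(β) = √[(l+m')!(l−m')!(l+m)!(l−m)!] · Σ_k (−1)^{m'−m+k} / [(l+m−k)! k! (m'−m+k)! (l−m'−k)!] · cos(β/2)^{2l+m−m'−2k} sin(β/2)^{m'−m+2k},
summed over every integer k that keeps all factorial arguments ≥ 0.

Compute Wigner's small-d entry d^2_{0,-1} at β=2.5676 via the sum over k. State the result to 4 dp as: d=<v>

d^2_{0,-1}(β=2.5676) via Wigner's sum:
c=cos(2.5676/2)=0.283073, s=sin(2.5676/2)=0.959098; N=√[2·2·1·6]=4.898979
k: max(0,(-1)−(0))=0 … min(2+(-1),2−(0))=1
  k=0: (−1)^1·4.8990/(2)·0.2831^3·0.9591^1 = -0.053288
  k=1: (−1)^2·4.8990/(2)·0.2831^1·0.9591^3 = +0.611735
d^2_{0,-1}(2.5676) = -0.053288 +0.611735 = +0.558446

d=0.5584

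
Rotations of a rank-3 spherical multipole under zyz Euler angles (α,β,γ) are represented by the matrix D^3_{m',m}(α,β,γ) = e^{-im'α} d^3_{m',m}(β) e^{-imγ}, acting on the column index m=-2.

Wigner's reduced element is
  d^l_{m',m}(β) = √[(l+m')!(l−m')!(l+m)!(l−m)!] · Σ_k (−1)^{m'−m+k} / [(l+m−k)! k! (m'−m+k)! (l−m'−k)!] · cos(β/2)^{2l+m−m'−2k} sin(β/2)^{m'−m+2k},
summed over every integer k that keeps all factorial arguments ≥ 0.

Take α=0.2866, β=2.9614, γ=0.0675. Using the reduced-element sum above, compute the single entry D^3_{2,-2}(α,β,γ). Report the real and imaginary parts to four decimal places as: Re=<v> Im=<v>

Split into d^3_{2,-2}(β=2.9614) × two z-phases.
Half-angle: c=0.089974, s=0.995944. N=√(120·1·1·120)=120.000000
k∈{0,1} keeps every argument non-negative
  k=0: (−1)^4·120.0000/(24)·0.0900^2·0.9959^4 = +0.039824
  k=1: (−1)^5·120.0000/(120)·0.0900^0·0.9959^6 = -0.975910
d^3_{2,-2}(2.9614) = +0.039824 -0.975910 = -0.936086
Phases: e^{-i·(2)·0.2866}=+0.840170-0.542323i, e^{-i·(-2)·0.0675}=+0.990901+0.134590i ⇒ D=-0.847641+0.397191i

Re=-0.8476 Im=0.3972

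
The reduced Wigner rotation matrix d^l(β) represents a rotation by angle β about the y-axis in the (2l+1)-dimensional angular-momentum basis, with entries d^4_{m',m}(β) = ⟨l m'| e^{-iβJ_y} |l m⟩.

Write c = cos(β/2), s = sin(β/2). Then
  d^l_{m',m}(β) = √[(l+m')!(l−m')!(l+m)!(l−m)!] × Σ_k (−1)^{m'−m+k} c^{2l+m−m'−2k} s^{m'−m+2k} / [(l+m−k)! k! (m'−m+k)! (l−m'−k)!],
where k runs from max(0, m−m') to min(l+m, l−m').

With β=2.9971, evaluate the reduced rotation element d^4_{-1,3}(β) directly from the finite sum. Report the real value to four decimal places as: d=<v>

d=-0.0404

d^4_{-1,3}(β=2.9971) via Wigner's sum:
Half-angle: c=0.072183, s=0.997391. N=√(6·120·5040·1)=1904.940944
The bounds max(0,m−m')=4 and min(l+m,l−m')=5 give 2 terms
  k=4: (−1)^0·1904.9409/(144)·0.0722^4·0.9974^4 = +0.000355
  k=5: (−1)^1·1904.9409/(240)·0.0722^2·0.9974^6 = -0.040714
d^4_{-1,3}(2.9971) = +0.000355 -0.040714 = -0.040358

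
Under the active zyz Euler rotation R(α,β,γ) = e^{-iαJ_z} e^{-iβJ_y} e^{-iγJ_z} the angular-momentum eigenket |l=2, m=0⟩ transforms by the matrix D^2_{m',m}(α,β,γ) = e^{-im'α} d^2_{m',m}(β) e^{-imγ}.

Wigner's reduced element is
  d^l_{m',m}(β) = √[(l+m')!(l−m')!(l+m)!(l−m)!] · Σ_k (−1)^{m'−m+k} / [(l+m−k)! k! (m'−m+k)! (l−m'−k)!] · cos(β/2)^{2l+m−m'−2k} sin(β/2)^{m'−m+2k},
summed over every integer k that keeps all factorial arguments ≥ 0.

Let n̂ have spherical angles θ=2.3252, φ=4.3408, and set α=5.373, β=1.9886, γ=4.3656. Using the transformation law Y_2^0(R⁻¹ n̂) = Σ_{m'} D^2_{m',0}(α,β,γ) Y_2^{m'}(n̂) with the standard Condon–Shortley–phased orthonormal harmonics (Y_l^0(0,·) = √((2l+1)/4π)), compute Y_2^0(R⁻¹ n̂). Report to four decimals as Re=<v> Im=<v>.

Need the full column D^2_{m',0} for m'=−2..2 at α=5.373, β=1.9886, γ=4.3656.
cos(β/2)=0.545090, sin(β/2)=0.838378
d^2_{-2,0}: single k=2 term ⇒ +0.511554;  D = -0.126349-0.495705i
d^2_{-1,0}: k∈[1..2] ⇒ +0.332598 -0.786797 = -0.454199;  D = -0.278696+0.358644i
d^2_{0,0}: k∈[0..2] ⇒ +0.088282 -0.835364 +0.494036 = -0.253046;  D = -0.253046+0.000000i
d^2_{1,0}: k∈[0..1] ⇒ -0.332598 +0.786797 = +0.454199;  D = +0.278696+0.358644i
d^2_{2,0}: single k=0 term ⇒ +0.511554;  D = -0.126349+0.495705i
Y_2^{m'}(θ=2.3252,φ=4.3408) and Σ D·Y over m':
  (-0.1263-0.4957i)·(-0.1510-0.1388i)  (-0.2787+0.3586i)·(+0.1400-0.3592i)  (-0.2530+0.0000i)·(+0.1284+0.0000i)  (+0.2787+0.3586i)·(-0.1400-0.3592i)  (-0.1263+0.4957i)·(-0.1510+0.1388i)
Y_2^0(R⁻¹ n̂) = +0.047726+0.000000i

Re=0.0477 Im=0.0000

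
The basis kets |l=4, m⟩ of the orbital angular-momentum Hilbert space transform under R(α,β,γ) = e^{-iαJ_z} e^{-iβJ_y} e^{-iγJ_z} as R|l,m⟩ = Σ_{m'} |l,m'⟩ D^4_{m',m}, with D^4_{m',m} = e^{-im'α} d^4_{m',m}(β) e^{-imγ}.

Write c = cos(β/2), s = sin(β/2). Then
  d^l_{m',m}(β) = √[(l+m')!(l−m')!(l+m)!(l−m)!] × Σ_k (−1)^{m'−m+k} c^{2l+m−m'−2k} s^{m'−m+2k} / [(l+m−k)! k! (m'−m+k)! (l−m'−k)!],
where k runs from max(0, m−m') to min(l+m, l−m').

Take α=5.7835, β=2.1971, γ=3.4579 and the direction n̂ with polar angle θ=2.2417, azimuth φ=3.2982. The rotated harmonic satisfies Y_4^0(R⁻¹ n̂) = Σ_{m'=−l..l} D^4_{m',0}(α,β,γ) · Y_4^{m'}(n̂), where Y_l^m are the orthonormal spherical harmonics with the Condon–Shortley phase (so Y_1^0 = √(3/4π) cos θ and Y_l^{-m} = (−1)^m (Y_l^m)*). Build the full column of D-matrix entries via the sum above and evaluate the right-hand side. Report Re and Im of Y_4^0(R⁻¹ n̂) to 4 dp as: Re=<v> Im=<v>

Need the full column D^4_{m',0} for m'=−4..4 at α=5.7835, β=2.1971, γ=3.4579.
cos(β/2)=0.454888, sin(β/2)=0.890549
d^4_{-4,0}: single k=4 term ⇒ +0.225319;  D = -0.093508-0.205000i
d^4_{-3,0}: k∈[3..4] ⇒ +0.162764 -0.623829 = -0.461065;  D = -0.033049+0.459879i
d^4_{-2,0}: k∈[2..4] ⇒ +0.066660 -0.681300 +0.979211 = +0.364570;  D = +0.197171-0.306651i
d^4_{-1,0}: k∈[1..4] ⇒ +0.016051 -0.369115 +1.414711 -0.903698 = +0.157950;  D = +0.138638-0.075682i
d^4_{0,0}: k∈[0..4] ⇒ +0.001833 -0.112425 +0.969507 -1.651486 +0.395605 = -0.396966;  D = -0.396966+0.000000i
d^4_{1,0}: k∈[0..3] ⇒ -0.016051 +0.369115 -1.414711 +0.903698 = -0.157950;  D = -0.138638-0.075682i
d^4_{2,0}: k∈[0..2] ⇒ +0.066660 -0.681300 +0.979211 = +0.364570;  D = +0.197171+0.306651i
d^4_{3,0}: k∈[0..1] ⇒ -0.162764 +0.623829 = +0.461065;  D = +0.033049+0.459879i
d^4_{4,0}: single k=0 term ⇒ +0.225319;  D = -0.093508+0.205000i
Y_4^{m'}(θ=2.2417,φ=3.2982) and Σ D·Y over m':
  (-0.0935-0.2050i)·(+0.1349-0.0976i)  (-0.0330+0.4599i)·(+0.3334-0.1693i)  (+0.1972-0.3067i)·(+0.3330-0.1078i)  (+0.1386-0.0757i)·(-0.0670+0.0106i)  (-0.3970+0.0000i)·(-0.3561+0.0000i)  (-0.1386-0.0757i)·(+0.0670+0.0106i)  (+0.1972+0.3067i)·(+0.3330+0.1078i)  (+0.0330+0.4599i)·(-0.3334-0.1693i)  (-0.0935+0.2050i)·(+0.1349+0.0976i)
Y_4^0(R⁻¹ n̂) = +0.257963+0.000000i

Re=0.2580 Im=0.0000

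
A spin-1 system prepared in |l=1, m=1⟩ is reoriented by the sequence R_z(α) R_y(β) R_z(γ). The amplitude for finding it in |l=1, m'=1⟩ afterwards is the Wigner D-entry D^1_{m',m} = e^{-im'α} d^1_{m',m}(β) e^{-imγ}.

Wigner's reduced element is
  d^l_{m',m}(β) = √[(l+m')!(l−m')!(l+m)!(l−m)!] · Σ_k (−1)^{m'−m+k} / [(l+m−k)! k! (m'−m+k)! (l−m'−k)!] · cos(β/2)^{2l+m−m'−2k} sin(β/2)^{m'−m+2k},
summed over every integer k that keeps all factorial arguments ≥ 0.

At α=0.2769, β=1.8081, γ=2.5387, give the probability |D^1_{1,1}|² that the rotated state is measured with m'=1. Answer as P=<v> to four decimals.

Split into d^1_{1,1}(β=1.8081) × two z-phases.
c=cos(1.8081/2)=0.618432, s=sin(1.8081/2)=0.785838; N=√[2·1·2·1]=2.000000
k∈{0} keeps every argument non-negative
  k=0: (−1)^0·2.0000/(2)·0.6184^2·0.7858^0 = +0.382459
d^1_{1,1}(1.8081) = +0.382459
|D^1_{1,1}|² = |d^1_{1,1}(β)|² = (+0.382459)² = 0.146275 (the z-rotation phases have unit modulus)

P=0.1463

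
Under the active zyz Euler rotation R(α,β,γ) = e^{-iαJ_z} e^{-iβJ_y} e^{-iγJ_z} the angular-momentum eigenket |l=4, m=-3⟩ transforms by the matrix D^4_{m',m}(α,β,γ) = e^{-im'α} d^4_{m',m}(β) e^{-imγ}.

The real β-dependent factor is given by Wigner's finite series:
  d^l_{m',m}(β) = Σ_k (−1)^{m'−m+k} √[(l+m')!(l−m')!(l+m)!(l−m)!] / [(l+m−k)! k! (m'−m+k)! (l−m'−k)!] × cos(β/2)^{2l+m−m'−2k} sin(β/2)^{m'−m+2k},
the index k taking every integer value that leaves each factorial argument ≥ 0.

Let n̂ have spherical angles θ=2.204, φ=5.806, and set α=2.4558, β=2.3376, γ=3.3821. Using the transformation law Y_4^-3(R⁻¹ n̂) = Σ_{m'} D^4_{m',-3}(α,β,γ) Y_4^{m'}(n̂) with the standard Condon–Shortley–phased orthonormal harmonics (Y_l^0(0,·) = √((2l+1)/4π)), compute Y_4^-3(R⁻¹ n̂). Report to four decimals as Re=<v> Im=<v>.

Re=0.0632 Im=0.1789

Need the full column D^4_{m',-3} for m'=−4..4 at α=2.4558, β=2.3376, γ=3.3821.
cos(β/2)=0.391256, sin(β/2)=0.920282
d^4_{-4,-3}: single k=1 term ⇒ +0.003653;  D = +0.001592+0.003288i
d^4_{-3,-3}: k∈[0..1] ⇒ +0.000549 -0.021267 = -0.020718;  D = -0.004823+0.020149i
d^4_{-2,-3}: k∈[0..1] ⇒ -0.004833 +0.080215 = +0.075382;  D = -0.060007+0.045624i
d^4_{-1,-3}: k∈[0..1] ⇒ +0.024115 -0.222355 = -0.198241;  D = -0.198114-0.007082i
d^4_{0,-3}: k∈[0..1] ⇒ -0.084554 +0.467791 = +0.383237;  D = -0.287735-0.253139i
d^4_{1,-3}: k∈[0..1] ⇒ +0.222355 -0.738104 = -0.515749;  D = -0.083940-0.508872i
d^4_{2,-3}: k∈[0..1] ⇒ -0.443786 +0.818410 = +0.374624;  D = +0.186894-0.324675i
d^4_{3,-3}: k∈[0..1] ⇒ +0.650947 -0.514478 = +0.136469;  D = -0.127591+0.048418i
d^4_{4,-3}: single k=0 term ⇒ -0.618660;  D = -0.586648-0.196429i
Y_4^{m'}(θ=2.204,φ=5.806) and Σ D·Y over m':
  (+0.0016+0.0033i)·(-0.0620+0.1763i)  (-0.0048+0.0201i)·(-0.0539-0.3843i)  (-0.0600+0.0456i)·(+0.1824+0.2574i)  (-0.1981-0.0071i)·(+0.1101+0.0569i)  (-0.2877-0.2531i)·(-0.3399+0.0000i)  (-0.0839-0.5089i)·(-0.1101+0.0569i)  (+0.1869-0.3247i)·(+0.1824-0.2574i)  (-0.1276+0.0484i)·(+0.0539-0.3843i)  (-0.5866-0.1964i)·(-0.0620-0.1763i)
Y_4^-3(R⁻¹ n̂) = +0.063205+0.178870i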